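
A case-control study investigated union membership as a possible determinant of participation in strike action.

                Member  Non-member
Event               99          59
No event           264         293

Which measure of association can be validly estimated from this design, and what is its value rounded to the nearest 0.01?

1.86

Reading the table with exposure as columns: a = 99 (Member, case), b = 264 (Member, non-case), c = 59 (Non-member, case), d = 293.
This is a case-control study: participants were sampled on outcome status, so risks in the source population cannot be estimated directly — relative risk is not valid here. The odds ratio is the appropriate measure.
OR = (a·d)/(b·c) = (99 × 293) / (264 × 59) = 29007 / 15576 = 1.86229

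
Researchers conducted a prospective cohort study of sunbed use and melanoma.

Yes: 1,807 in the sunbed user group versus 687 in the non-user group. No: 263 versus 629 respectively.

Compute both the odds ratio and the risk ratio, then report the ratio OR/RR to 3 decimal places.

From the description: a = 1807, b = 263, c = 687, d = 629.
OR = (1807·629)/(263·687) = 1136603/180681 = 6.29066
Risk in exposed = 1807/2070 = 0.87295; risk in unexposed = 687/1316 = 0.52204; RR = 1.67220
OR/RR = 6.29066 / 1.67220 = 3.76192
The outcome is not rare, so the OR lies further from 1 than the RR.

3.762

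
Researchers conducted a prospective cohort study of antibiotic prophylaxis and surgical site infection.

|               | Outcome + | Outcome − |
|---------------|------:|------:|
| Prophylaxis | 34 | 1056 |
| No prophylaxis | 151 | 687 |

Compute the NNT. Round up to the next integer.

Risk in treated group = 34/1090 = 0.03119; risk in control = 151/838 = 0.18019.
Absolute risk reduction = 0.18019 − 0.03119 = 0.14900
NNT = 1 / ARR = 1 / 0.14900 = 6.711 → round up → 7

7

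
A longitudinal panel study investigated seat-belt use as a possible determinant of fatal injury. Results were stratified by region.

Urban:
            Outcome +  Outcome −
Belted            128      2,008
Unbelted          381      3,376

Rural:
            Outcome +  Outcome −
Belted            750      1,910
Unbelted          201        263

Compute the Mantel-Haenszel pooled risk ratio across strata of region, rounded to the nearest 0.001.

0.624

RR_MH = Σ(aᵢ·n₀ᵢ/nᵢ) / Σ(cᵢ·n₁ᵢ/nᵢ), with n₁ᵢ = aᵢ+bᵢ (exposed), n₀ᵢ = cᵢ+dᵢ (unexposed), nᵢ = n₁ᵢ+n₀ᵢ.
Stratum 1 (Urban): n₁ = 2136, n₀ = 3757, n = 5893; a·n₀/n = 128·3757/5893 = 81.6046; c·n₁/n = 381·2136/5893 = 138.0988
Stratum 2 (Rural): n₁ = 2660, n₀ = 464, n = 3124; a·n₀/n = 750·464/3124 = 111.3956; c·n₁/n = 201·2660/3124 = 171.1460
RR_MH = (81.6046 + 111.3956) / (138.0988 + 171.1460) = 193.0003 / 309.2447 = 0.62410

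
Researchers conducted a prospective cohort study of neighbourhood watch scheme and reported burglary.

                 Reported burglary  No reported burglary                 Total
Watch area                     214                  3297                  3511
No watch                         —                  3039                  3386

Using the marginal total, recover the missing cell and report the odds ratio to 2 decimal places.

0.57

The missing cell is in the unexposed row: 3386 − 3039 = 347.
So a = 214, b = 3297, c = 347, d = 3039.
OR = (a·d)/(b·c) = (214 × 3039) / (3297 × 347) = 650346 / 1144059 = 0.56845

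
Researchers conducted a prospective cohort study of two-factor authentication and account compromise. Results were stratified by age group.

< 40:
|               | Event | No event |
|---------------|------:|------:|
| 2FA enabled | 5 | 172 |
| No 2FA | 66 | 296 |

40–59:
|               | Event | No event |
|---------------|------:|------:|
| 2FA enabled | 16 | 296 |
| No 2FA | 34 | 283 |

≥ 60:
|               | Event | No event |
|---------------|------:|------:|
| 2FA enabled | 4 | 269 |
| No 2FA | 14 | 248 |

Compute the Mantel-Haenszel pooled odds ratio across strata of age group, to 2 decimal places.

0.27

OR_MH = Σ(aᵢdᵢ/nᵢ) / Σ(bᵢcᵢ/nᵢ), where nᵢ is the stratum total.
Stratum 1 (< 40): n = 539; a·d/n = 5·296/539 = 2.7458; b·c/n = 172·66/539 = 21.0612
Stratum 2 (40–59): n = 629; a·d/n = 16·283/629 = 7.1987; b·c/n = 296·34/629 = 16.0000
Stratum 3 (≥ 60): n = 535; a·d/n = 4·248/535 = 1.8542; b·c/n = 269·14/535 = 7.0393
OR_MH = (2.7458 + 7.1987 + 1.8542) / (21.0612 + 16.0000 + 7.0393) = 11.7988 / 44.1005 = 0.26754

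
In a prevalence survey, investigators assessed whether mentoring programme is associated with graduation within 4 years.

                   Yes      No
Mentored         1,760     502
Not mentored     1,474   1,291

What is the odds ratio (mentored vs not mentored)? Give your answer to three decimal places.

3.071

Cells: a = 1760, b = 502, c = 1474, d = 1291.
OR = (a·d)/(b·c) = (1760 × 1291) / (502 × 1474) = 2272160 / 739948 = 3.07070
The odds of graduation within 4 years are about 3.07 times as high in the mentored group.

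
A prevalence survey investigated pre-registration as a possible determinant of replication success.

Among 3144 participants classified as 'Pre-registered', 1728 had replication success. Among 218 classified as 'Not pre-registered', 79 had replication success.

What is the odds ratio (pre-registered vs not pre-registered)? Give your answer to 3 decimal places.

2.147

From the description: a = 1728, b = 1416, c = 79, d = 139.
OR = (a·d)/(b·c) = (1728 × 139) / (1416 × 79) = 240192 / 111864 = 2.14718
The odds of replication success are about 2.15 times as high in the pre-registered group.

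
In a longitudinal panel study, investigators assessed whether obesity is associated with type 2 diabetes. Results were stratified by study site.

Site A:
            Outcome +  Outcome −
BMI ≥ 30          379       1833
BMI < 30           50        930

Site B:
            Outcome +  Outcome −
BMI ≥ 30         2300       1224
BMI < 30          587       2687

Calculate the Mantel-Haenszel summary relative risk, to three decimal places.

3.611

RR_MH = Σ(aᵢ·n₀ᵢ/nᵢ) / Σ(cᵢ·n₁ᵢ/nᵢ), with n₁ᵢ = aᵢ+bᵢ (exposed), n₀ᵢ = cᵢ+dᵢ (unexposed), nᵢ = n₁ᵢ+n₀ᵢ.
Stratum 1 (Site A): n₁ = 2212, n₀ = 980, n = 3192; a·n₀/n = 379·980/3192 = 116.3596; c·n₁/n = 50·2212/3192 = 34.6491
Stratum 2 (Site B): n₁ = 3524, n₀ = 3274, n = 6798; a·n₀/n = 2300·3274/6798 = 1107.7081; c·n₁/n = 587·3524/6798 = 304.2936
RR_MH = (116.3596 + 1107.7081) / (34.6491 + 304.2936) = 1224.0678 / 338.9427 = 3.61143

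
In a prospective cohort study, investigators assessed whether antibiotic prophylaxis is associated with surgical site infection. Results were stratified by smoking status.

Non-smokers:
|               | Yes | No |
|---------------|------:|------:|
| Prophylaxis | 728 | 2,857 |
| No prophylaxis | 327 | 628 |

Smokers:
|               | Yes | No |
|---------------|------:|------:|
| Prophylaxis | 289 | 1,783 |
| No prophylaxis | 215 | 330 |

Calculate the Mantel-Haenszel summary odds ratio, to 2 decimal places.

0.39

OR_MH = Σ(aᵢdᵢ/nᵢ) / Σ(bᵢcᵢ/nᵢ), where nᵢ is the stratum total.
Stratum 1 (Non-smokers): n = 4540; a·d/n = 728·628/4540 = 100.7013; b·c/n = 2857·327/4540 = 205.7795
Stratum 2 (Smokers): n = 2617; a·d/n = 289·330/2617 = 36.4425; b·c/n = 1783·215/2617 = 146.4826
OR_MH = (100.7013 + 36.4425) / (205.7795 + 146.4826) = 137.1438 / 352.2621 = 0.38932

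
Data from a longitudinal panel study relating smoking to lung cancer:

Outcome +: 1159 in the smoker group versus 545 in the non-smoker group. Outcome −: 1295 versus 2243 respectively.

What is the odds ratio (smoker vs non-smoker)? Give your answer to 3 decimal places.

From the description: a = 1159, b = 1295, c = 545, d = 2243.
OR = (a·d)/(b·c) = (1159 × 2243) / (1295 × 545) = 2599637 / 705775 = 3.68338
The odds of lung cancer are about 3.68 times as high in the smoker group.

3.683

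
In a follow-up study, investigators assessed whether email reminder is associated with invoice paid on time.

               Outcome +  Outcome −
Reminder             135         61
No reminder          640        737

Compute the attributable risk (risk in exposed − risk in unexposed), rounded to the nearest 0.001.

Cells: a = 135, b = 61, c = 640, d = 737.
Risk in exposed = 135/196 = 0.688776; risk in unexposed = 640/1377 = 0.464779.
Risk difference = 0.688776 − 0.464779 = 0.223997

0.224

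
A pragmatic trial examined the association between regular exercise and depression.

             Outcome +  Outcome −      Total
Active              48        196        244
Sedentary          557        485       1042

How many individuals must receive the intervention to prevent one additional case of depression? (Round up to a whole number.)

3

Risk in treated group = 48/244 = 0.19672; risk in control = 557/1042 = 0.53455.
Absolute risk reduction = 0.53455 − 0.19672 = 0.33783
NNT = 1 / ARR = 1 / 0.33783 = 2.960 → round up → 3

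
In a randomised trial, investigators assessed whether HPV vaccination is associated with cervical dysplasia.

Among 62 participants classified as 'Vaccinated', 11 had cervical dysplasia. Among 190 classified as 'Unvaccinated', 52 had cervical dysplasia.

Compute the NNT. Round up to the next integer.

11

Risk in treated group = 11/62 = 0.17742; risk in control = 52/190 = 0.27368.
Absolute risk reduction = 0.27368 − 0.17742 = 0.09626
NNT = 1 / ARR = 1 / 0.09626 = 10.388 → round up → 11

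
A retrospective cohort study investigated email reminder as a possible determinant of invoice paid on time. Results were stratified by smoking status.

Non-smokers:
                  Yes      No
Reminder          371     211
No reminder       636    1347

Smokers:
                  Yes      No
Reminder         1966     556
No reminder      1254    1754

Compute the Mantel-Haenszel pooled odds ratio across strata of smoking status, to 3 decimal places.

OR_MH = Σ(aᵢdᵢ/nᵢ) / Σ(bᵢcᵢ/nᵢ), where nᵢ is the stratum total.
Stratum 1 (Non-smokers): n = 2565; a·d/n = 371·1347/2565 = 194.8292; b·c/n = 211·636/2565 = 52.3181
Stratum 2 (Smokers): n = 5530; a·d/n = 1966·1754/5530 = 623.5740; b·c/n = 556·1254/5530 = 126.0803
OR_MH = (194.8292 + 623.5740) / (52.3181 + 126.0803) = 818.4032 / 178.3984 = 4.58750

4.588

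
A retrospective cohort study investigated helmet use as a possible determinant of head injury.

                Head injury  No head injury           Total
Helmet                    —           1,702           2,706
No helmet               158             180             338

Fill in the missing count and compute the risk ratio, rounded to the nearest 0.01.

0.79

The missing cell is in the exposed row: 2706 − 1702 = 1004.
So a = 1004, b = 1702, c = 158, d = 180.
RR = [a/(a+b)] / [c/(c+d)] = (1004/2706) / (158/338) = 0.37103/0.46746 = 0.79372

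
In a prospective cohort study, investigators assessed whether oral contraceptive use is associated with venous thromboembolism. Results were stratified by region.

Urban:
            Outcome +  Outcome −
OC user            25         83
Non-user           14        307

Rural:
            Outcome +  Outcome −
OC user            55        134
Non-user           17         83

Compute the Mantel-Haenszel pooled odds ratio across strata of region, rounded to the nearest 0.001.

OR_MH = Σ(aᵢdᵢ/nᵢ) / Σ(bᵢcᵢ/nᵢ), where nᵢ is the stratum total.
Stratum 1 (Urban): n = 429; a·d/n = 25·307/429 = 17.8904; b·c/n = 83·14/429 = 2.7086
Stratum 2 (Rural): n = 289; a·d/n = 55·83/289 = 15.7958; b·c/n = 134·17/289 = 7.8824
OR_MH = (17.8904 + 15.7958) / (2.7086 + 7.8824) = 33.6863 / 10.5910 = 3.18066

3.181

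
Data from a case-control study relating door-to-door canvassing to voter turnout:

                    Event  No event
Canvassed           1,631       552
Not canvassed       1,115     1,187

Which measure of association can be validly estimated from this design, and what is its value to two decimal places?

3.15

Cells: a = 1631, b = 552, c = 1115, d = 1187.
This is a case-control study: participants were sampled on outcome status, so risks in the source population cannot be estimated directly — relative risk is not valid here. The odds ratio is the appropriate measure.
OR = (a·d)/(b·c) = (1631 × 1187) / (552 × 1115) = 1935997 / 615480 = 3.14551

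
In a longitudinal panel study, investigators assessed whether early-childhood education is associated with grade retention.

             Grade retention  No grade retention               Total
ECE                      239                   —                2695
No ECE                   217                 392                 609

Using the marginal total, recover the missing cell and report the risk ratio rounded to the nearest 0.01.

The missing cell is in the exposed row: 2695 − 239 = 2456.
So a = 239, b = 2456, c = 217, d = 392.
RR = [a/(a+b)] / [c/(c+d)] = (239/2695) / (217/609) = 0.08868/0.35632 = 0.24888

0.25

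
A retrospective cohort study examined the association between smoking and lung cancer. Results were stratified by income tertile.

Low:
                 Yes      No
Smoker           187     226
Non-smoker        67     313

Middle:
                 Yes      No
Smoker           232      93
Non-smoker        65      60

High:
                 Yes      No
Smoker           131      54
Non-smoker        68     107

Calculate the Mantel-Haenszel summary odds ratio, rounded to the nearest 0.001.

3.363

OR_MH = Σ(aᵢdᵢ/nᵢ) / Σ(bᵢcᵢ/nᵢ), where nᵢ is the stratum total.
Stratum 1 (Low): n = 793; a·d/n = 187·313/793 = 73.8096; b·c/n = 226·67/793 = 19.0946
Stratum 2 (Middle): n = 450; a·d/n = 232·60/450 = 30.9333; b·c/n = 93·65/450 = 13.4333
Stratum 3 (High): n = 360; a·d/n = 131·107/360 = 38.9361; b·c/n = 54·68/360 = 10.2000
OR_MH = (73.8096 + 30.9333 + 38.9361) / (19.0946 + 13.4333 + 10.2000) = 143.6790 / 42.7279 = 3.36265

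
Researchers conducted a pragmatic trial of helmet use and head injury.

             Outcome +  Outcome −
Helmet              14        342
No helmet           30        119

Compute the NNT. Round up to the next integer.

Risk in treated group = 14/356 = 0.03933; risk in control = 30/149 = 0.20134.
Absolute risk reduction = 0.20134 − 0.03933 = 0.16202
NNT = 1 / ARR = 1 / 0.16202 = 6.172 → round up → 7

7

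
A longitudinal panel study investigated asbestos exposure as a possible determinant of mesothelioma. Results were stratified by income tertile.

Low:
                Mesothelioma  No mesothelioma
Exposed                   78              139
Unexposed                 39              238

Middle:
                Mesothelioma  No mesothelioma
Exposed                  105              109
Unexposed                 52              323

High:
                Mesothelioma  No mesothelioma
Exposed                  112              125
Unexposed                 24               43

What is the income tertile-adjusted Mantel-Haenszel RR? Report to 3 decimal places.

RR_MH = Σ(aᵢ·n₀ᵢ/nᵢ) / Σ(cᵢ·n₁ᵢ/nᵢ), with n₁ᵢ = aᵢ+bᵢ (exposed), n₀ᵢ = cᵢ+dᵢ (unexposed), nᵢ = n₁ᵢ+n₀ᵢ.
Stratum 1 (Low): n₁ = 217, n₀ = 277, n = 494; a·n₀/n = 78·277/494 = 43.7368; c·n₁/n = 39·217/494 = 17.1316
Stratum 2 (Middle): n₁ = 214, n₀ = 375, n = 589; a·n₀/n = 105·375/589 = 66.8506; c·n₁/n = 52·214/589 = 18.8930
Stratum 3 (High): n₁ = 237, n₀ = 67, n = 304; a·n₀/n = 112·67/304 = 24.6842; c·n₁/n = 24·237/304 = 18.7105
RR_MH = (43.7368 + 66.8506 + 24.6842) / (17.1316 + 18.8930 + 18.7105) = 135.2716 / 54.7351 = 2.47139

2.471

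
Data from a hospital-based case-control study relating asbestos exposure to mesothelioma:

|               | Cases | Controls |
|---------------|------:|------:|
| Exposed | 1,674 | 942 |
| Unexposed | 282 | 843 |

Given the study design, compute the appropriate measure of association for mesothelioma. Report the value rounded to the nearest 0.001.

Cells: a = 1674, b = 942, c = 282, d = 843.
This is a hospital-based case-control study: participants were sampled on outcome status, so risks in the source population cannot be estimated directly — relative risk is not valid here. The odds ratio is the appropriate measure.
OR = (a·d)/(b·c) = (1674 × 843) / (942 × 282) = 1411182 / 265644 = 5.31231

5.312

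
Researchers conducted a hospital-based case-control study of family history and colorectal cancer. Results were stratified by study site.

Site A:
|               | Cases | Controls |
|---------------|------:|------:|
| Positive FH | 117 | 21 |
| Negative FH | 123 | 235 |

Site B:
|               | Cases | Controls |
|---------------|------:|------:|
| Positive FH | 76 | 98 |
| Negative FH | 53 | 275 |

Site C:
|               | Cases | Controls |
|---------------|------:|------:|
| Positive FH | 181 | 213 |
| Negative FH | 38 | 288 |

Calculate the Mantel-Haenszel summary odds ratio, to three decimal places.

OR_MH = Σ(aᵢdᵢ/nᵢ) / Σ(bᵢcᵢ/nᵢ), where nᵢ is the stratum total.
Stratum 1 (Site A): n = 496; a·d/n = 117·235/496 = 55.4335; b·c/n = 21·123/496 = 5.2077
Stratum 2 (Site B): n = 502; a·d/n = 76·275/502 = 41.6335; b·c/n = 98·53/502 = 10.3466
Stratum 3 (Site C): n = 720; a·d/n = 181·288/720 = 72.4000; b·c/n = 213·38/720 = 11.2417
OR_MH = (55.4335 + 41.6335 + 72.4000) / (5.2077 + 10.3466 + 11.2417) = 169.4669 / 26.7959 = 6.32435

6.324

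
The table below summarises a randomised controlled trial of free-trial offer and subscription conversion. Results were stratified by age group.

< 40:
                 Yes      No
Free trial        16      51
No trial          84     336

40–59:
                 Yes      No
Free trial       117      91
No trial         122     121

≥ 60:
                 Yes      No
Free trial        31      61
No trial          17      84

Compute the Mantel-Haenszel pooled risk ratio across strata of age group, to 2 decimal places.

RR_MH = Σ(aᵢ·n₀ᵢ/nᵢ) / Σ(cᵢ·n₁ᵢ/nᵢ), with n₁ᵢ = aᵢ+bᵢ (exposed), n₀ᵢ = cᵢ+dᵢ (unexposed), nᵢ = n₁ᵢ+n₀ᵢ.
Stratum 1 (< 40): n₁ = 67, n₀ = 420, n = 487; a·n₀/n = 16·420/487 = 13.7988; c·n₁/n = 84·67/487 = 11.5565
Stratum 2 (40–59): n₁ = 208, n₀ = 243, n = 451; a·n₀/n = 117·243/451 = 63.0399; c·n₁/n = 122·208/451 = 56.2661
Stratum 3 (≥ 60): n₁ = 92, n₀ = 101, n = 193; a·n₀/n = 31·101/193 = 16.2228; c·n₁/n = 17·92/193 = 8.1036
RR_MH = (13.7988 + 63.0399 + 16.2228) / (11.5565 + 56.2661 + 8.1036) = 93.0615 / 75.9262 = 1.22568

1.23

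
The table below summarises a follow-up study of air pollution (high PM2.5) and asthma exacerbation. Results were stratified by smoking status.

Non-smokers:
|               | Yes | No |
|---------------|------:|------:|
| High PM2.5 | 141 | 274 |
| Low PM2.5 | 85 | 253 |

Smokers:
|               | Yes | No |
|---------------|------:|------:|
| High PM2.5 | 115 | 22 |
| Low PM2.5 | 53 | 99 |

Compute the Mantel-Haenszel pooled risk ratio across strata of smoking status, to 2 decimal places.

1.72

RR_MH = Σ(aᵢ·n₀ᵢ/nᵢ) / Σ(cᵢ·n₁ᵢ/nᵢ), with n₁ᵢ = aᵢ+bᵢ (exposed), n₀ᵢ = cᵢ+dᵢ (unexposed), nᵢ = n₁ᵢ+n₀ᵢ.
Stratum 1 (Non-smokers): n₁ = 415, n₀ = 338, n = 753; a·n₀/n = 141·338/753 = 63.2908; c·n₁/n = 85·415/753 = 46.8459
Stratum 2 (Smokers): n₁ = 137, n₀ = 152, n = 289; a·n₀/n = 115·152/289 = 60.4844; c·n₁/n = 53·137/289 = 25.1246
RR_MH = (63.2908 + 60.4844) / (46.8459 + 25.1246) = 123.7753 / 71.9705 = 1.71981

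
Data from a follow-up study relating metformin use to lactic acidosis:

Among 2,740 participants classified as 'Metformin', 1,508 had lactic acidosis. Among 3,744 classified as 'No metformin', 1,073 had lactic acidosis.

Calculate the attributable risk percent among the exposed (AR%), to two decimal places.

47.93

From the description: a = 1508, b = 1232, c = 1073, d = 2671.
Risk in exposed = 1508/2740 = 0.55036; risk in unexposed = 1073/3744 = 0.28659.
RR = 0.55036/0.28659 = 1.92038
AR% = (RR − 1)/RR × 100 = (1.92038 − 1)/1.92038 × 100 = 47.9269%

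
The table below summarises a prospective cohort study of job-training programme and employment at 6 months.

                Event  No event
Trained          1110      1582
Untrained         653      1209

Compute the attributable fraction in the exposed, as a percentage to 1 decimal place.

Cells: a = 1110, b = 1582, c = 653, d = 1209.
Risk in exposed = 1110/2692 = 0.41233; risk in unexposed = 653/1862 = 0.35070.
RR = 0.41233/0.35070 = 1.17575
AR% = (RR − 1)/RR × 100 = (1.17575 − 1)/1.17575 × 100 = 14.9478%

14.9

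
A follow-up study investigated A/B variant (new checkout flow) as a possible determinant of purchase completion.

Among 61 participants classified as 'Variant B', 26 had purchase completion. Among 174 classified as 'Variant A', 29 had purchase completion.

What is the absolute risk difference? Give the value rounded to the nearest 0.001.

0.260

From the description: a = 26, b = 35, c = 29, d = 145.
Risk in exposed = 26/61 = 0.426230; risk in unexposed = 29/174 = 0.166667.
Risk difference = 0.426230 − 0.166667 = 0.259563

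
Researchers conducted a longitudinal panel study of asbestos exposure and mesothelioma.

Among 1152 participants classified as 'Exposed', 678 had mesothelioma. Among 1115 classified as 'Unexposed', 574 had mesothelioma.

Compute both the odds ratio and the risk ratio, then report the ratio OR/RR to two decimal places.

From the description: a = 678, b = 474, c = 574, d = 541.
OR = (678·541)/(474·574) = 366798/272076 = 1.34815
Risk in exposed = 678/1152 = 0.58854; risk in unexposed = 574/1115 = 0.51480; RR = 1.14325
OR/RR = 1.34815 / 1.14325 = 1.17922
The outcome is not rare, so the OR lies further from 1 than the RR.

1.18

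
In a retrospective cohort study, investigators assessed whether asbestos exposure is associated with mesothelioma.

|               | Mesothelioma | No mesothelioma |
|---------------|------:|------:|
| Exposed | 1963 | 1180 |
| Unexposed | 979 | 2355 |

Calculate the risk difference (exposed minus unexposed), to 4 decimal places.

0.3309

Cells: a = 1963, b = 1180, c = 979, d = 2355.
Risk in exposed = 1963/3143 = 0.624563; risk in unexposed = 979/3334 = 0.293641.
Risk difference = 0.624563 − 0.293641 = 0.330921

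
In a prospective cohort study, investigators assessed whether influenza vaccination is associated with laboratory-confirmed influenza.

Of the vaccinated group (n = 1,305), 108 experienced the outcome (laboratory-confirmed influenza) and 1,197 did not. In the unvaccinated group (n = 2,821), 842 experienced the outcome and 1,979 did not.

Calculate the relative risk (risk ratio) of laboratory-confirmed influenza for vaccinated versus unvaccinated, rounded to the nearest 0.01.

0.28

From the description: a = 108, b = 1197, c = 842, d = 1979.
Risk in exposed = 108/1305 = 0.08276; risk in unexposed = 842/2821 = 0.29848.
RR = 0.08276 / 0.29848 = 0.27727
The risk is 72% lower among the exposed than among the unexposed.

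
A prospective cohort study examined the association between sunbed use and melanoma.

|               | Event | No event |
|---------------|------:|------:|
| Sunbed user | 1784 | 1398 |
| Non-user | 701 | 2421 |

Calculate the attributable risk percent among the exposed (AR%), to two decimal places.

Cells: a = 1784, b = 1398, c = 701, d = 2421.
Risk in exposed = 1784/3182 = 0.56065; risk in unexposed = 701/3122 = 0.22454.
RR = 0.56065/0.22454 = 2.49695
AR% = (RR − 1)/RR × 100 = (2.49695 − 1)/2.49695 × 100 = 59.9511%

59.95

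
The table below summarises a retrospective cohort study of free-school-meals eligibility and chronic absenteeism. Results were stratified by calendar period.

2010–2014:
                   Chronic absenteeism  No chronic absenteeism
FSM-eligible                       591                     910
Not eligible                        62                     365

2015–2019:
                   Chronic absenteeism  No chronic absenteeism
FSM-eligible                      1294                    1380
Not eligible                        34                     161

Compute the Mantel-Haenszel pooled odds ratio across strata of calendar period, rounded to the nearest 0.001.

OR_MH = Σ(aᵢdᵢ/nᵢ) / Σ(bᵢcᵢ/nᵢ), where nᵢ is the stratum total.
Stratum 1 (2010–2014): n = 1928; a·d/n = 591·365/1928 = 111.8854; b·c/n = 910·62/1928 = 29.2635
Stratum 2 (2015–2019): n = 2869; a·d/n = 1294·161/2869 = 72.6155; b·c/n = 1380·34/2869 = 16.3541
OR_MH = (111.8854 + 72.6155) / (29.2635 + 16.3541) = 184.5009 / 45.6176 = 4.04451

4.045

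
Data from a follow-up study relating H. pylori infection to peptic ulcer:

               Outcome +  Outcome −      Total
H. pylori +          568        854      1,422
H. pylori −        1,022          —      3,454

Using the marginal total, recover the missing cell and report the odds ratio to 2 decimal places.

1.58

The missing cell is in the unexposed row: 3454 − 1022 = 2432.
So a = 568, b = 854, c = 1022, d = 2432.
OR = (a·d)/(b·c) = (568 × 2432) / (854 × 1022) = 1381376 / 872788 = 1.58272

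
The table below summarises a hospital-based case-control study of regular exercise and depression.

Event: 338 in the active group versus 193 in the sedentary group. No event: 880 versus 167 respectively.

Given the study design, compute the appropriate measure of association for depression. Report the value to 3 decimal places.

0.332

From the description: a = 338, b = 880, c = 193, d = 167.
This is a hospital-based case-control study: participants were sampled on outcome status, so risks in the source population cannot be estimated directly — relative risk is not valid here. The odds ratio is the appropriate measure.
OR = (a·d)/(b·c) = (338 × 167) / (880 × 193) = 56446 / 169840 = 0.33235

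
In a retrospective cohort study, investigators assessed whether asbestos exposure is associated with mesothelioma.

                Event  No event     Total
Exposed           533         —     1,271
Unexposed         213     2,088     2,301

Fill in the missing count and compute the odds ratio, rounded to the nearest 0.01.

The missing cell is in the exposed row: 1271 − 533 = 738.
So a = 533, b = 738, c = 213, d = 2088.
OR = (a·d)/(b·c) = (533 × 2088) / (738 × 213) = 1112904 / 157194 = 7.07981

7.08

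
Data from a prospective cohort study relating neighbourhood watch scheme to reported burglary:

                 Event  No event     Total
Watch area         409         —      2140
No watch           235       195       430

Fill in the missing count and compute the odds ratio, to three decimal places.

The missing cell is in the exposed row: 2140 − 409 = 1731.
So a = 409, b = 1731, c = 235, d = 195.
OR = (a·d)/(b·c) = (409 × 195) / (1731 × 235) = 79755 / 406785 = 0.19606

0.196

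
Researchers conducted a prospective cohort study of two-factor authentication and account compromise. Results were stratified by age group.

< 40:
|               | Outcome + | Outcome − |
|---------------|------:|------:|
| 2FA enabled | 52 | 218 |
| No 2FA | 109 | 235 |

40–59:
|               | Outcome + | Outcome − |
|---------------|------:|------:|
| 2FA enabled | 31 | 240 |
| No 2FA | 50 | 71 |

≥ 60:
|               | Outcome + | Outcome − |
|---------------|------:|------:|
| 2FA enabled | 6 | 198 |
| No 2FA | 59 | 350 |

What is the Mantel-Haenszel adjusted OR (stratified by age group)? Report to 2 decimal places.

0.33

OR_MH = Σ(aᵢdᵢ/nᵢ) / Σ(bᵢcᵢ/nᵢ), where nᵢ is the stratum total.
Stratum 1 (< 40): n = 614; a·d/n = 52·235/614 = 19.9023; b·c/n = 218·109/614 = 38.7003
Stratum 2 (40–59): n = 392; a·d/n = 31·71/392 = 5.6148; b·c/n = 240·50/392 = 30.6122
Stratum 3 (≥ 60): n = 613; a·d/n = 6·350/613 = 3.4258; b·c/n = 198·59/613 = 19.0571
OR_MH = (19.9023 + 5.6148 + 3.4258) / (38.7003 + 30.6122 + 19.0571) = 28.9429 / 88.3697 = 0.32752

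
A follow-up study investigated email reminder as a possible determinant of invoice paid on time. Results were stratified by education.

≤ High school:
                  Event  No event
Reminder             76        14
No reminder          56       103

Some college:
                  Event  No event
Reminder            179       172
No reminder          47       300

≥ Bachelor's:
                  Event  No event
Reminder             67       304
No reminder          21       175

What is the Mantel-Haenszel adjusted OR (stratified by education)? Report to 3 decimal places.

4.965

OR_MH = Σ(aᵢdᵢ/nᵢ) / Σ(bᵢcᵢ/nᵢ), where nᵢ is the stratum total.
Stratum 1 (≤ High school): n = 249; a·d/n = 76·103/249 = 31.4378; b·c/n = 14·56/249 = 3.1486
Stratum 2 (Some college): n = 698; a·d/n = 179·300/698 = 76.9341; b·c/n = 172·47/698 = 11.5817
Stratum 3 (≥ Bachelor's): n = 567; a·d/n = 67·175/567 = 20.6790; b·c/n = 304·21/567 = 11.2593
OR_MH = (31.4378 + 76.9341 + 20.6790) / (3.1486 + 11.5817 + 11.2593) = 129.0509 / 25.9895 = 4.96550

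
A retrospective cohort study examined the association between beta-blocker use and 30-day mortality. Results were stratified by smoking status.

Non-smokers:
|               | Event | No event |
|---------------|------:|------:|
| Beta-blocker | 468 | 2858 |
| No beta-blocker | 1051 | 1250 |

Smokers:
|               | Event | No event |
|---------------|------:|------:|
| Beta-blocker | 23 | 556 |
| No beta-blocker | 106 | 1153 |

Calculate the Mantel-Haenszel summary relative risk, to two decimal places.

0.32

RR_MH = Σ(aᵢ·n₀ᵢ/nᵢ) / Σ(cᵢ·n₁ᵢ/nᵢ), with n₁ᵢ = aᵢ+bᵢ (exposed), n₀ᵢ = cᵢ+dᵢ (unexposed), nᵢ = n₁ᵢ+n₀ᵢ.
Stratum 1 (Non-smokers): n₁ = 3326, n₀ = 2301, n = 5627; a·n₀/n = 468·2301/5627 = 191.3752; c·n₁/n = 1051·3326/5627 = 621.2237
Stratum 2 (Smokers): n₁ = 579, n₀ = 1259, n = 1838; a·n₀/n = 23·1259/1838 = 15.7546; c·n₁/n = 106·579/1838 = 33.3917
RR_MH = (191.3752 + 15.7546) / (621.2237 + 33.3917) = 207.1298 / 654.6155 = 0.31641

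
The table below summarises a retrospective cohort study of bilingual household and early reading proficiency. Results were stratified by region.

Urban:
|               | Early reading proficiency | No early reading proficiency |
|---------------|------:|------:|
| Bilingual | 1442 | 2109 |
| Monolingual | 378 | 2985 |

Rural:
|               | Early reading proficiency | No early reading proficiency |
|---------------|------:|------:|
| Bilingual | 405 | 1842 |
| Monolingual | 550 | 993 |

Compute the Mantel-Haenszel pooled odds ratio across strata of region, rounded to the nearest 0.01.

1.90

OR_MH = Σ(aᵢdᵢ/nᵢ) / Σ(bᵢcᵢ/nᵢ), where nᵢ is the stratum total.
Stratum 1 (Urban): n = 6914; a·d/n = 1442·2985/6914 = 622.5586; b·c/n = 2109·378/6914 = 115.3026
Stratum 2 (Rural): n = 3790; a·d/n = 405·993/3790 = 106.1121; b·c/n = 1842·550/3790 = 267.3087
OR_MH = (622.5586 + 106.1121) / (115.3026 + 267.3087) = 728.6707 / 382.6113 = 1.90447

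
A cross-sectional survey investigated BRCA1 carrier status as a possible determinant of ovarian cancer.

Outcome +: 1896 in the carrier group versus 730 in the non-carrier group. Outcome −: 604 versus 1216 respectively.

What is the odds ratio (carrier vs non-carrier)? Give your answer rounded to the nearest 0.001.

5.229

From the description: a = 1896, b = 604, c = 730, d = 1216.
OR = (a·d)/(b·c) = (1896 × 1216) / (604 × 730) = 2305536 / 440920 = 5.22892
The odds of ovarian cancer are about 5.23 times as high in the carrier group.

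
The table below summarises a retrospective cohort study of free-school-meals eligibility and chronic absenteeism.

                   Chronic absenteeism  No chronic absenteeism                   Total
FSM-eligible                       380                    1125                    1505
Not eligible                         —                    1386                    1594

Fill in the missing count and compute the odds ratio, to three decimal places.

2.251

The missing cell is in the unexposed row: 1594 − 1386 = 208.
So a = 380, b = 1125, c = 208, d = 1386.
OR = (a·d)/(b·c) = (380 × 1386) / (1125 × 208) = 526680 / 234000 = 2.25077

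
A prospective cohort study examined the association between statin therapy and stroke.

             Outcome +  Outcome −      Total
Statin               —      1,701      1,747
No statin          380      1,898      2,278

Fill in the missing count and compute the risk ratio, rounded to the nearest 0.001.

0.158

The missing cell is in the exposed row: 1747 − 1701 = 46.
So a = 46, b = 1701, c = 380, d = 1898.
RR = [a/(a+b)] / [c/(c+d)] = (46/1747) / (380/2278) = 0.02633/0.16681 = 0.15785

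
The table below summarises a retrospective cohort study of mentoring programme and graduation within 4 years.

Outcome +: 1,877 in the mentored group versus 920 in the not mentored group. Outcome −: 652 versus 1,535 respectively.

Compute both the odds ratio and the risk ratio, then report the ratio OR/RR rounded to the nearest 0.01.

2.43

From the description: a = 1877, b = 652, c = 920, d = 1535.
OR = (1877·1535)/(652·920) = 2881195/599840 = 4.80327
Risk in exposed = 1877/2529 = 0.74219; risk in unexposed = 920/2455 = 0.37475; RR = 1.98052
OR/RR = 4.80327 / 1.98052 = 2.42526
The outcome is not rare, so the OR lies further from 1 than the RR.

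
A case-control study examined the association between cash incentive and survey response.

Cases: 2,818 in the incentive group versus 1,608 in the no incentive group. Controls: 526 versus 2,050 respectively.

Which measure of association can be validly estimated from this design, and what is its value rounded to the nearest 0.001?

6.830

From the description: a = 2818, b = 526, c = 1608, d = 2050.
This is a case-control study: participants were sampled on outcome status, so risks in the source population cannot be estimated directly — relative risk is not valid here. The odds ratio is the appropriate measure.
OR = (a·d)/(b·c) = (2818 × 2050) / (526 × 1608) = 5776900 / 845808 = 6.83004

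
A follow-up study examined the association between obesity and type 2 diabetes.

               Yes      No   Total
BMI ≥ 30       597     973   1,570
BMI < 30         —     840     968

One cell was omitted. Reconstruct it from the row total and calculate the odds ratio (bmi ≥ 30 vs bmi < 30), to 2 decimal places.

The missing cell is in the unexposed row: 968 − 840 = 128.
So a = 597, b = 973, c = 128, d = 840.
OR = (a·d)/(b·c) = (597 × 840) / (973 × 128) = 501480 / 124544 = 4.02653

4.03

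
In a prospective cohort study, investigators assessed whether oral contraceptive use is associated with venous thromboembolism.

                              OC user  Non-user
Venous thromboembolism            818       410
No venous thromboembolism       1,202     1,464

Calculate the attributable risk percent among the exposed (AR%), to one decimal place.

Reading the table with exposure as columns: a = 818 (OC user, case), b = 1202 (OC user, non-case), c = 410 (Non-user, case), d = 1464.
Risk in exposed = 818/2020 = 0.40495; risk in unexposed = 410/1874 = 0.21878.
RR = 0.40495/0.21878 = 1.85092
AR% = (RR − 1)/RR × 100 = (1.85092 − 1)/1.85092 × 100 = 45.9728%

46.0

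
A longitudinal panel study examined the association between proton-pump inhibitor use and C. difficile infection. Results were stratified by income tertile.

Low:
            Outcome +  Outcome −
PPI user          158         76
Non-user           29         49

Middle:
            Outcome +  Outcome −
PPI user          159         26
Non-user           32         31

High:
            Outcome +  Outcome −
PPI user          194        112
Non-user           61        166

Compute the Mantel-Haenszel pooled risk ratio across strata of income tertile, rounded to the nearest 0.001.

RR_MH = Σ(aᵢ·n₀ᵢ/nᵢ) / Σ(cᵢ·n₁ᵢ/nᵢ), with n₁ᵢ = aᵢ+bᵢ (exposed), n₀ᵢ = cᵢ+dᵢ (unexposed), nᵢ = n₁ᵢ+n₀ᵢ.
Stratum 1 (Low): n₁ = 234, n₀ = 78, n = 312; a·n₀/n = 158·78/312 = 39.5000; c·n₁/n = 29·234/312 = 21.7500
Stratum 2 (Middle): n₁ = 185, n₀ = 63, n = 248; a·n₀/n = 159·63/248 = 40.3911; c·n₁/n = 32·185/248 = 23.8710
Stratum 3 (High): n₁ = 306, n₀ = 227, n = 533; a·n₀/n = 194·227/533 = 82.6229; c·n₁/n = 61·306/533 = 35.0206
RR_MH = (39.5000 + 40.3911 + 82.6229) / (21.7500 + 23.8710 + 35.0206) = 162.5140 / 80.6416 = 2.01526

2.015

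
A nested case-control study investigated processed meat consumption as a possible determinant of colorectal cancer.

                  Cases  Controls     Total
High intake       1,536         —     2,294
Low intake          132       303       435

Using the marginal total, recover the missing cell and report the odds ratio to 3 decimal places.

4.651

The missing cell is in the exposed row: 2294 − 1536 = 758.
So a = 1536, b = 758, c = 132, d = 303.
OR = (a·d)/(b·c) = (1536 × 303) / (758 × 132) = 465408 / 100056 = 4.65148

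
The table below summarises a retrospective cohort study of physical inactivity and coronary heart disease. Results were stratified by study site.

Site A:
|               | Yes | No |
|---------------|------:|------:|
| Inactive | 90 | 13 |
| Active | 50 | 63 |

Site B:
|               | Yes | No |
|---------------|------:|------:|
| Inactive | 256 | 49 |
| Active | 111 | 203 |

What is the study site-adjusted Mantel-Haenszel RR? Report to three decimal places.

RR_MH = Σ(aᵢ·n₀ᵢ/nᵢ) / Σ(cᵢ·n₁ᵢ/nᵢ), with n₁ᵢ = aᵢ+bᵢ (exposed), n₀ᵢ = cᵢ+dᵢ (unexposed), nᵢ = n₁ᵢ+n₀ᵢ.
Stratum 1 (Site A): n₁ = 103, n₀ = 113, n = 216; a·n₀/n = 90·113/216 = 47.0833; c·n₁/n = 50·103/216 = 23.8426
Stratum 2 (Site B): n₁ = 305, n₀ = 314, n = 619; a·n₀/n = 256·314/619 = 129.8611; c·n₁/n = 111·305/619 = 54.6931
RR_MH = (47.0833 + 129.8611) / (23.8426 + 54.6931) = 176.9444 / 78.5356 = 2.25305

2.253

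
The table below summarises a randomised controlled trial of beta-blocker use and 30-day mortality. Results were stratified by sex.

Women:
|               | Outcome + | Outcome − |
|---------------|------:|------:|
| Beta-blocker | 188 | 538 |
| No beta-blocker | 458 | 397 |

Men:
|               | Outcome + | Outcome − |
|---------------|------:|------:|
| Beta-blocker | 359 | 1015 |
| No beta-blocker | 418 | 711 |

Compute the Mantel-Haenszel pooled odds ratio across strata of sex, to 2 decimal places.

OR_MH = Σ(aᵢdᵢ/nᵢ) / Σ(bᵢcᵢ/nᵢ), where nᵢ is the stratum total.
Stratum 1 (Women): n = 1581; a·d/n = 188·397/1581 = 47.2081; b·c/n = 538·458/1581 = 155.8533
Stratum 2 (Men): n = 2503; a·d/n = 359·711/2503 = 101.9772; b·c/n = 1015·418/2503 = 169.5046
OR_MH = (47.2081 + 101.9772) / (155.8533 + 169.5046) = 149.1853 / 325.3579 = 0.45853

0.46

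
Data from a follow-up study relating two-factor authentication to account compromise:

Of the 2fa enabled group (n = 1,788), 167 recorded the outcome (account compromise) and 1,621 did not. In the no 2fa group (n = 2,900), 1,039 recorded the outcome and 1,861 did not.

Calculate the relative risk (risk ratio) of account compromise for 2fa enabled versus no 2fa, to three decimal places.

0.261

From the description: a = 167, b = 1621, c = 1039, d = 1861.
Risk in exposed = 167/1788 = 0.09340; risk in unexposed = 1039/2900 = 0.35828.
RR = 0.09340 / 0.35828 = 0.26069
The risk is 74% lower among the exposed than among the unexposed.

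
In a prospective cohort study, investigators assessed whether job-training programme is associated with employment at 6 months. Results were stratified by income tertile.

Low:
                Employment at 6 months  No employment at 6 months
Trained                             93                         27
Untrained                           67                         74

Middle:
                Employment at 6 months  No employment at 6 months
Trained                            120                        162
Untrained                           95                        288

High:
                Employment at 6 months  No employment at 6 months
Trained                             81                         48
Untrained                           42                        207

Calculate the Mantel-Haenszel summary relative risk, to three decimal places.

RR_MH = Σ(aᵢ·n₀ᵢ/nᵢ) / Σ(cᵢ·n₁ᵢ/nᵢ), with n₁ᵢ = aᵢ+bᵢ (exposed), n₀ᵢ = cᵢ+dᵢ (unexposed), nᵢ = n₁ᵢ+n₀ᵢ.
Stratum 1 (Low): n₁ = 120, n₀ = 141, n = 261; a·n₀/n = 93·141/261 = 50.2414; c·n₁/n = 67·120/261 = 30.8046
Stratum 2 (Middle): n₁ = 282, n₀ = 383, n = 665; a·n₀/n = 120·383/665 = 69.1128; c·n₁/n = 95·282/665 = 40.2857
Stratum 3 (High): n₁ = 129, n₀ = 249, n = 378; a·n₀/n = 81·249/378 = 53.3571; c·n₁/n = 42·129/378 = 14.3333
RR_MH = (50.2414 + 69.1128 + 53.3571) / (30.8046 + 40.2857 + 14.3333) = 172.7113 / 85.4236 = 2.02182

2.022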